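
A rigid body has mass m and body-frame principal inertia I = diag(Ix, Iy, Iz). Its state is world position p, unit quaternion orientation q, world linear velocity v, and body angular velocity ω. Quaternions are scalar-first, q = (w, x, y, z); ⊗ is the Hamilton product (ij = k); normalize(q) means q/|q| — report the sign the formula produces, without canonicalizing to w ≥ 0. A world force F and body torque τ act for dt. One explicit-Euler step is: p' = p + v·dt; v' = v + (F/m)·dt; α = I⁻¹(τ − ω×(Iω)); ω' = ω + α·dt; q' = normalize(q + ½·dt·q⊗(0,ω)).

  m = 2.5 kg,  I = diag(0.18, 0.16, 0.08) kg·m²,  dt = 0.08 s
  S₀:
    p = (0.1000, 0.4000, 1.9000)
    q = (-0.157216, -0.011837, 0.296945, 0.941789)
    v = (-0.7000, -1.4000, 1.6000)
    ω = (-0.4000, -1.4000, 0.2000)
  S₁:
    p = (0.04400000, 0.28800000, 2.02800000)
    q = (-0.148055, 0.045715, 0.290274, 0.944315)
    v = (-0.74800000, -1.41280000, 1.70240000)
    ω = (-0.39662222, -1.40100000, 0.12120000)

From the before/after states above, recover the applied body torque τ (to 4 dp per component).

τ = (0.0300, -0.0100, -0.0900)

ω₁ − ω₀ = (0.00337778, -0.00100000, -0.07880000)
ω₀×(Iω₀) = (0.0224, -0.0080, -0.0112)
τ = I·(Δω/dt) + ω₀×(Iω₀) = (0.0300, -0.0100, -0.0900)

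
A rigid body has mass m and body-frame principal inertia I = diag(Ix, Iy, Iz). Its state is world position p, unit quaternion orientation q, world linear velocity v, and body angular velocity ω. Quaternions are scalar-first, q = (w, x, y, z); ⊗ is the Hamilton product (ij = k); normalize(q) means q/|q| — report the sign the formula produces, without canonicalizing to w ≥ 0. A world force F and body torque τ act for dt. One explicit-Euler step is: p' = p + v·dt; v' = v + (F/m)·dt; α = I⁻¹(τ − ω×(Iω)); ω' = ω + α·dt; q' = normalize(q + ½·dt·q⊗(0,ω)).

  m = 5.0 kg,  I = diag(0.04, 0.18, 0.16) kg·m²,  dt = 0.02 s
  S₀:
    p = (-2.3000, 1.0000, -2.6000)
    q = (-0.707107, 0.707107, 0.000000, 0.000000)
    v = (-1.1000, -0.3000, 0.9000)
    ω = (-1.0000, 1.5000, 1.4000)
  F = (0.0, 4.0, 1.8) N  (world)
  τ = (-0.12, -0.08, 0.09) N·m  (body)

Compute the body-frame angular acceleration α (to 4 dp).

ω×(Iω) gyroscopic = (-0.0420, 0.1680, -0.2100)
angular accel α = (-1.9500, -1.3778, 1.8750)

α = (-1.9500, -1.3778, 1.8750)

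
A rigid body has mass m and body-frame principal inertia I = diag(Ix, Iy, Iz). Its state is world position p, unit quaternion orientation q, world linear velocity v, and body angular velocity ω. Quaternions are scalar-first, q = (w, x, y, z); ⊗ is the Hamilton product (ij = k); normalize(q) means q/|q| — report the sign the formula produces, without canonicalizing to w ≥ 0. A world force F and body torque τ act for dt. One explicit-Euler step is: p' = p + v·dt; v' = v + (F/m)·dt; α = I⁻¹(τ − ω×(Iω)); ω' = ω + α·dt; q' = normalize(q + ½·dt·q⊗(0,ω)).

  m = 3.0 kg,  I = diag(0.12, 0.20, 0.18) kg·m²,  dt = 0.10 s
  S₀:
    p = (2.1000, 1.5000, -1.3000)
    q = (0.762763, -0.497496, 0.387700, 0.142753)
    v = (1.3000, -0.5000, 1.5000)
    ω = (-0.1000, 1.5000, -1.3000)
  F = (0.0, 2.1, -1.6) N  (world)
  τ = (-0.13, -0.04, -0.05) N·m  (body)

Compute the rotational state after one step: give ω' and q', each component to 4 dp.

(τ − ω×Iω)/I = (-1.4083, -0.1610, -0.2111)
ω + α·dt = (-0.2408, 1.4839, -1.3211)
2q̇ = q⊗(0,ω) = (-0.4457207, -0.7944158, 0.4831244, -1.6990659)
q + ½dt·q⊗(0,ω), renormalized = (0.7368, -0.5346, 0.4098, 0.0575)

ω' = (-0.2408, 1.4839, -1.3211)
q' = (0.7368, -0.5346, 0.4098, 0.0575)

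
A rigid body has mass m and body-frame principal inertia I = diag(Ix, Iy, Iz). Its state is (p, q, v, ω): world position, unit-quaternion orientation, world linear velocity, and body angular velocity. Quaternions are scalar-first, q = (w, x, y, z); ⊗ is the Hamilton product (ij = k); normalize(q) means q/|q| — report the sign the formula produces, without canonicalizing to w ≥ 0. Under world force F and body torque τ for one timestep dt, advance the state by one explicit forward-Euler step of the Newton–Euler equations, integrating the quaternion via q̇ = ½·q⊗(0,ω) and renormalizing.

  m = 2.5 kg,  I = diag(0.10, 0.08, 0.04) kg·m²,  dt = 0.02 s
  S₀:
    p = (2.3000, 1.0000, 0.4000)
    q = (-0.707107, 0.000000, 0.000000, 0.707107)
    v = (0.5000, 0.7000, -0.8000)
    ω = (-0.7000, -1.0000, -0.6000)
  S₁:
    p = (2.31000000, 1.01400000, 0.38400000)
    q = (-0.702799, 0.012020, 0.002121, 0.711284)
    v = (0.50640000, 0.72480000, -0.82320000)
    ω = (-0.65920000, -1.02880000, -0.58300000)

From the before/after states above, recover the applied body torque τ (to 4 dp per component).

τ = (0.1800, -0.0900, 0.0200)

rate change Δω = (0.04080000, -0.02880000, 0.01700000)
I·α + gyro = (0.1800, -0.0900, 0.0200)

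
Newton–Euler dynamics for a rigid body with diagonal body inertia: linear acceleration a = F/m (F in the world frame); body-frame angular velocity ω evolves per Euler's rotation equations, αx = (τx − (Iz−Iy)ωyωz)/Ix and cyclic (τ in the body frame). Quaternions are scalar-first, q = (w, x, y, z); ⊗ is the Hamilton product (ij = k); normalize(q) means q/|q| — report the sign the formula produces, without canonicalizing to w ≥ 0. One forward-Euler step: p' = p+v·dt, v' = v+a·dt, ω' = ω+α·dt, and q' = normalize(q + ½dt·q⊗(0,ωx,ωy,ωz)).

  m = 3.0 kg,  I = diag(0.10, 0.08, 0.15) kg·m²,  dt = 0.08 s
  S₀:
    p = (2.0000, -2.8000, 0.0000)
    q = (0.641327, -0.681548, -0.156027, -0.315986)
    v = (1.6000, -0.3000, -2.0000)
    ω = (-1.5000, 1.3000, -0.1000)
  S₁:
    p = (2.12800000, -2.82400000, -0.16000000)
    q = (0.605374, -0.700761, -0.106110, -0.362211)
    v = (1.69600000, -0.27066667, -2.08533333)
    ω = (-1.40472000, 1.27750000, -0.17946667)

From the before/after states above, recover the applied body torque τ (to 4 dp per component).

Δω = ω₁−ω₀ = (0.09528000, -0.02250000, -0.07946667)
I·α + gyro = (0.1100, -0.0300, -0.1100)

τ = (0.1100, -0.0300, -0.1100)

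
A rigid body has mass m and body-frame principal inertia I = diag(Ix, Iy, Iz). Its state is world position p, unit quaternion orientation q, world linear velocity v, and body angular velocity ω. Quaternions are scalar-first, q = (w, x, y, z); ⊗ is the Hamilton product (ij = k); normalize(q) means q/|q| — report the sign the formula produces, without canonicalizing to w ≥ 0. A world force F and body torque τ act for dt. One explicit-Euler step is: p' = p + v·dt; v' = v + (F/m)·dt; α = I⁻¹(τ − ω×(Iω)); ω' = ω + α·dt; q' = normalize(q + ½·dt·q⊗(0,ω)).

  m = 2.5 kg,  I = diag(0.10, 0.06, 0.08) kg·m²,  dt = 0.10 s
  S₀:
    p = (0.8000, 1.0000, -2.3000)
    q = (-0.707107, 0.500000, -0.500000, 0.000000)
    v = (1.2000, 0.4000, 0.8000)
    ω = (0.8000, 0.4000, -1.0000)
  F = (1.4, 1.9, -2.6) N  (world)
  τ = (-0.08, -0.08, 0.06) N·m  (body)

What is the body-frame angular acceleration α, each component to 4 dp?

gyro term ω×Iω = (-0.0080, -0.0160, -0.0128)
(τ − ω×Iω)/I = (-0.7200, -1.0667, 0.9100)

α = (-0.7200, -1.0667, 0.9100)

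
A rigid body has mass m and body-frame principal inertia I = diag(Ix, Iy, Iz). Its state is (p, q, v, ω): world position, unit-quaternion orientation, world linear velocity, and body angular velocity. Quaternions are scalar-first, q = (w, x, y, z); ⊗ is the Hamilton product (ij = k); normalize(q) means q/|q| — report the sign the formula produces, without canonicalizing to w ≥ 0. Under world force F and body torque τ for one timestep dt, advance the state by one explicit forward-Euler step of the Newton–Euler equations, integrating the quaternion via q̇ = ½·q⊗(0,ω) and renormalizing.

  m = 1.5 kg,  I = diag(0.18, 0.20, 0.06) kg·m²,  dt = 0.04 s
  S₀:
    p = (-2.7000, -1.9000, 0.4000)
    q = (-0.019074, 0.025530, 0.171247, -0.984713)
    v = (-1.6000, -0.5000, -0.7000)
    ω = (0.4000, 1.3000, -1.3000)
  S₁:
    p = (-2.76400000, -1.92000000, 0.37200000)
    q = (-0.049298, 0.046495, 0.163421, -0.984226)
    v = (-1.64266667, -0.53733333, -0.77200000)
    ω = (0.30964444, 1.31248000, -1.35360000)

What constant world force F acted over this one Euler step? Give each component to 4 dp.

Δv = v₁−v₀ = (-0.04266667, -0.03733333, -0.07200000)
F = m·Δv/dt = (-1.6000, -1.4000, -2.7000)

F = (-1.6000, -1.4000, -2.7000)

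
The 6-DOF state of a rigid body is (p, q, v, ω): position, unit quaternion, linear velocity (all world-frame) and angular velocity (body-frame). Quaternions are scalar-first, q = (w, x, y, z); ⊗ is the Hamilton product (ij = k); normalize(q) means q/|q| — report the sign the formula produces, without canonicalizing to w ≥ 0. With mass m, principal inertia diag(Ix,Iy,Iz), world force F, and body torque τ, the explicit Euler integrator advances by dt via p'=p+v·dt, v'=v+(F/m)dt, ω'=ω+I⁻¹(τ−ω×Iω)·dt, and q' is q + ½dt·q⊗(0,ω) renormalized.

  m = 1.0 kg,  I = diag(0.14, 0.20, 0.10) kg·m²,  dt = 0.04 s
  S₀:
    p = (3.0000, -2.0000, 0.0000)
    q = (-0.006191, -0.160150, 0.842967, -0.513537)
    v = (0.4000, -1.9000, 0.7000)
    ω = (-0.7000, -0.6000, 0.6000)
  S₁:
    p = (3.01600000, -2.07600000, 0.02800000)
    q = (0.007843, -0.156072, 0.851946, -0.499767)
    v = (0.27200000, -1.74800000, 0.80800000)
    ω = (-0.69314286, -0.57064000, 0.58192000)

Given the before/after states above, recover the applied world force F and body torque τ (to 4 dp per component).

rate change Δω = (0.00685714, 0.02936000, -0.01808000)
gyro term ω₀×Iω₀ = (0.0360, -0.0168, 0.0252)
τ = I·(Δω/dt) + ω₀×(Iω₀) = (0.0600, 0.1300, -0.0200)
Δv = v₁−v₀ = (-0.12800000, 0.15200000, 0.10800000)
F = m·Δv/dt = (-3.2000, 3.8000, 2.7000)

F = (-3.2000, 3.8000, 2.7000)
τ = (0.0600, 0.1300, -0.0200)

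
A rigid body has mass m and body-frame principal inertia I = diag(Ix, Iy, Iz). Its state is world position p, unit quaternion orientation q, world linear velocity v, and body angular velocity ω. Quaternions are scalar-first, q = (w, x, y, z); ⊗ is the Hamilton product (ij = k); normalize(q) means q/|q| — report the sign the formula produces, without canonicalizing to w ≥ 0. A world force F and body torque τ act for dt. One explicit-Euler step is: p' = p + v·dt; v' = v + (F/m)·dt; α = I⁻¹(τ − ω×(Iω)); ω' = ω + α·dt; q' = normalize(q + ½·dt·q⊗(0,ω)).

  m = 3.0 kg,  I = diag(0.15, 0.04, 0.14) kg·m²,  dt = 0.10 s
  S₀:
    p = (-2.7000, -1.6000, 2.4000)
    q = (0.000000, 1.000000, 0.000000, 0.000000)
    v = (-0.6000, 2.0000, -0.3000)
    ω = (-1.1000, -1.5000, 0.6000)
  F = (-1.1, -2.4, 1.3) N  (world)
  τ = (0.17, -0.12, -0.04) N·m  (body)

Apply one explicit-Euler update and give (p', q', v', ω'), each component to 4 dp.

gyro term ω×Iω = (-0.0900, -0.0066, -0.1815)
angular accel α = (1.7333, -2.8350, 1.0107)
ω + α·dt = (-0.9267, -1.7835, 0.7011)
q⊗(0,ω) = (1.1000000, 0.0000000, -0.6000000, -1.5000000)
updated quaternion q' = (0.0547, 0.9953, -0.0299, -0.0746)
linear accel F/m = (-0.3667, -0.8000, 0.4333)
p' = p + v·dt = (-2.7600, -1.4000, 2.3700)
v' = v + a·dt = (-0.6367, 1.9200, -0.2567)

p' = (-2.7600, -1.4000, 2.3700)
q' = (0.0547, 0.9953, -0.0299, -0.0746)
v' = (-0.6367, 1.9200, -0.2567)
ω' = (-0.9267, -1.7835, 0.7011)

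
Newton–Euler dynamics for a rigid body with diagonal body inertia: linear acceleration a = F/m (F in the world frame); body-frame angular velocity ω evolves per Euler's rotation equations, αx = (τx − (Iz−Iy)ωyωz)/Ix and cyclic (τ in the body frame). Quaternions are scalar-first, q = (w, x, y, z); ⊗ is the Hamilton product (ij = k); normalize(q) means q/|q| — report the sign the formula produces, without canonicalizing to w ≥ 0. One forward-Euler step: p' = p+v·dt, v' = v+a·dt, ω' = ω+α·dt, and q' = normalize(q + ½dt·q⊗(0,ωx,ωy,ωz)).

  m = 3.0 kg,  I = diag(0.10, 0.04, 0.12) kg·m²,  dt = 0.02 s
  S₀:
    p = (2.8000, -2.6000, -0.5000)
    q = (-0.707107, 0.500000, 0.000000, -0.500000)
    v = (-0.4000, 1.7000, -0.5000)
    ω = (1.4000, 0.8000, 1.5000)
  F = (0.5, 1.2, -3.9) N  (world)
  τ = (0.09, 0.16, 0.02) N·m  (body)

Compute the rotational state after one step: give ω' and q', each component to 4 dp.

ω' = (1.3988, 0.9010, 1.5145)
q' = (-0.7064, 0.4940, -0.0202, -0.5065)

precession coupling ω×(Iω) = (0.0960, -0.0420, -0.0672)
angular accel α = (-0.0600, 5.0500, 0.7267)
ω' = ω + α·dt = (1.3988, 0.9010, 1.5145)
q⊗(0,ω) = (0.0500000, -0.5899498, -2.0156856, -0.6606605)
q + ½dt·q⊗(0,ω), renormalized = (-0.7064, 0.4940, -0.0202, -0.5065)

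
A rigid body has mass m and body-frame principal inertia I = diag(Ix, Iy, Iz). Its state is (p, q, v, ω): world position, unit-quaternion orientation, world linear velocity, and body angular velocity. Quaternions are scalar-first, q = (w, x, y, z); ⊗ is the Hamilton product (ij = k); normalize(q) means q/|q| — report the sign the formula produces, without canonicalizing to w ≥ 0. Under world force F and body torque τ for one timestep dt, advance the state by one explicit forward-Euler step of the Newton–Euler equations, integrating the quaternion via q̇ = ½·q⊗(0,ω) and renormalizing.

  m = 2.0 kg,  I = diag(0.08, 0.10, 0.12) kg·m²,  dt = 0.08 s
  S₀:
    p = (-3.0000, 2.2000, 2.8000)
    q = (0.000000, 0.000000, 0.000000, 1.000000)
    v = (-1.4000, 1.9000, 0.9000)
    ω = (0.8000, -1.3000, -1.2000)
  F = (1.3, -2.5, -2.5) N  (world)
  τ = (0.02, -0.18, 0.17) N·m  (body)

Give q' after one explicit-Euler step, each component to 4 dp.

q' = (0.0479, 0.0518, 0.0319, 0.9970)

Hamilton product q⊗(0,ω) = (1.2000000, 1.3000000, 0.8000000, 0.0000000)
q' = normalize(q + ½dt·q⊗(0,ω)) = (0.0479, 0.0518, 0.0319, 0.9970)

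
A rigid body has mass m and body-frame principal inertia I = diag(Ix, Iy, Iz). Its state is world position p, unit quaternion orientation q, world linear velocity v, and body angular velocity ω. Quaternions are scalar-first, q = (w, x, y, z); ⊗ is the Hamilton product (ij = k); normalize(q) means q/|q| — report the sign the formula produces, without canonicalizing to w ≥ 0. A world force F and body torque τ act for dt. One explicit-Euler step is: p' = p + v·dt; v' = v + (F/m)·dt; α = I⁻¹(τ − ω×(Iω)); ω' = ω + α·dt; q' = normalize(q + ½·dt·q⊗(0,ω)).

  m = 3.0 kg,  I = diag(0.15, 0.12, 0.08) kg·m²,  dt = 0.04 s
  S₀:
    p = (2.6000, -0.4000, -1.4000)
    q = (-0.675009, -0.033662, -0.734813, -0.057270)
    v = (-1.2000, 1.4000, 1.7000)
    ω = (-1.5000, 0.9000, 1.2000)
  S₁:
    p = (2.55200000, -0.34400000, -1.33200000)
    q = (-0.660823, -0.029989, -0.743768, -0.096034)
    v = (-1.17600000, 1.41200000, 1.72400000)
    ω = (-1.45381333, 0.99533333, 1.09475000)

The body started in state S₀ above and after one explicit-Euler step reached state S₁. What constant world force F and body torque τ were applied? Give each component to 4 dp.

F = (1.8000, 0.9000, 1.8000)
τ = (0.1300, 0.1600, -0.1700)

rate change Δω = (0.04618667, 0.09533333, -0.10525000)
gyro term ω₀×Iω₀ = (-0.0432, -0.1260, 0.0405)
I·α + gyro = (0.1300, 0.1600, -0.1700)
Δv = v₁−v₀ = (0.02400000, 0.01200000, 0.02400000)
F = m·Δv/dt = (1.8000, 0.9000, 1.8000)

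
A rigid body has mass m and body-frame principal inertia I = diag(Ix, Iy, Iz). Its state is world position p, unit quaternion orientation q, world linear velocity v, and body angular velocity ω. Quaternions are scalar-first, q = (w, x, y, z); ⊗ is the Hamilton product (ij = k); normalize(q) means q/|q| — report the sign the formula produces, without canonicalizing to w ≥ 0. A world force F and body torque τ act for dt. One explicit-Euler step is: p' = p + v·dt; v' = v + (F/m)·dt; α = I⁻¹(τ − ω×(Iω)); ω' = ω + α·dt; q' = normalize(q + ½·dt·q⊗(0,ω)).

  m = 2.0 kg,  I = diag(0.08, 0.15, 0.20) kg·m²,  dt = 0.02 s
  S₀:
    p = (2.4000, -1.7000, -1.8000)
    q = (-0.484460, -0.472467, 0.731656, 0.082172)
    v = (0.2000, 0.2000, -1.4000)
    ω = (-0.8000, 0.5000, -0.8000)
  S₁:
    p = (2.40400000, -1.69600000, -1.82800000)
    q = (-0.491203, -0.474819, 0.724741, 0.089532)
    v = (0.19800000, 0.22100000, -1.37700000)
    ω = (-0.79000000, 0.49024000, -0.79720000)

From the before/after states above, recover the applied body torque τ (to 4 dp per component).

rate change Δω = (0.01000000, -0.00976000, 0.00280000)
precession coupling = (-0.0200, -0.0768, -0.0280)
I·α + gyro = (0.0200, -0.1500, 0.0000)

τ = (0.0200, -0.1500, 0.0000)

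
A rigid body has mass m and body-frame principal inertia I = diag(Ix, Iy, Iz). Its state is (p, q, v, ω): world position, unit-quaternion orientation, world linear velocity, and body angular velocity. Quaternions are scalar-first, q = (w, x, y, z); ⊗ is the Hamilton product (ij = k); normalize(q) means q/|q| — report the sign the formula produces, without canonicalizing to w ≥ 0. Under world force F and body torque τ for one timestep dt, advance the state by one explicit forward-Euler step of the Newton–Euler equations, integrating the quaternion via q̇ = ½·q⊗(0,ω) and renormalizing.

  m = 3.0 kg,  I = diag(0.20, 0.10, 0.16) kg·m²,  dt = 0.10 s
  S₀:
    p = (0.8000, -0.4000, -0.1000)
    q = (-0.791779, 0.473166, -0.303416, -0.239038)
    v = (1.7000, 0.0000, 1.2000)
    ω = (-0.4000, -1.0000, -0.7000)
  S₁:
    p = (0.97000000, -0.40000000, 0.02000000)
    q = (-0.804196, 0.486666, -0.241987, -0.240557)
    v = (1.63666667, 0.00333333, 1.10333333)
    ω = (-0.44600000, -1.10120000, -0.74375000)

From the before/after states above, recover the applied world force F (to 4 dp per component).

F = (-1.9000, 0.1000, -2.9000)

v₁ − v₀ = (-0.06333333, 0.00333333, -0.09666667)
m·(v₁−v₀)/dt = (-1.9000, 0.1000, -2.9000)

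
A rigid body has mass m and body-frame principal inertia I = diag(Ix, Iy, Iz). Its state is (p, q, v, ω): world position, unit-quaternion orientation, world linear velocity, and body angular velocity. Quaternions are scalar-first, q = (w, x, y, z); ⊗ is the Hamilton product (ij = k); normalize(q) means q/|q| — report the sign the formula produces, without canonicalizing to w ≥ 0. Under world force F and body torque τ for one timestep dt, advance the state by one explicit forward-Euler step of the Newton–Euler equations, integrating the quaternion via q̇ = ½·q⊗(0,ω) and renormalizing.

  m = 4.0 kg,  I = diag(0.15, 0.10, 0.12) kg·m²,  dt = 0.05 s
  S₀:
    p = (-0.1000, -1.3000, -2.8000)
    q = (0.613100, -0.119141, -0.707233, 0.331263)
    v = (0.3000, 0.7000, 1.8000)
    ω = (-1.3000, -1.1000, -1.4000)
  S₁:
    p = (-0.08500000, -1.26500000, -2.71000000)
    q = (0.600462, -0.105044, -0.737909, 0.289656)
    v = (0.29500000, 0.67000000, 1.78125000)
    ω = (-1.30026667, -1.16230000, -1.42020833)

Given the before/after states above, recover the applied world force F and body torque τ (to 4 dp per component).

Δv = v₁−v₀ = (-0.00500000, -0.03000000, -0.01875000)
F = m·Δv/dt = (-0.4000, -2.4000, -1.5000)
rate change Δω = (-0.00026667, -0.06230000, -0.02020833)
ω₀×(Iω₀) = (0.0308, 0.0546, -0.0715)
τ = I·(Δω/dt) + ω₀×(Iω₀) = (0.0300, -0.0700, -0.1200)

F = (-0.4000, -2.4000, -1.5000)
τ = (0.0300, -0.0700, -0.1200)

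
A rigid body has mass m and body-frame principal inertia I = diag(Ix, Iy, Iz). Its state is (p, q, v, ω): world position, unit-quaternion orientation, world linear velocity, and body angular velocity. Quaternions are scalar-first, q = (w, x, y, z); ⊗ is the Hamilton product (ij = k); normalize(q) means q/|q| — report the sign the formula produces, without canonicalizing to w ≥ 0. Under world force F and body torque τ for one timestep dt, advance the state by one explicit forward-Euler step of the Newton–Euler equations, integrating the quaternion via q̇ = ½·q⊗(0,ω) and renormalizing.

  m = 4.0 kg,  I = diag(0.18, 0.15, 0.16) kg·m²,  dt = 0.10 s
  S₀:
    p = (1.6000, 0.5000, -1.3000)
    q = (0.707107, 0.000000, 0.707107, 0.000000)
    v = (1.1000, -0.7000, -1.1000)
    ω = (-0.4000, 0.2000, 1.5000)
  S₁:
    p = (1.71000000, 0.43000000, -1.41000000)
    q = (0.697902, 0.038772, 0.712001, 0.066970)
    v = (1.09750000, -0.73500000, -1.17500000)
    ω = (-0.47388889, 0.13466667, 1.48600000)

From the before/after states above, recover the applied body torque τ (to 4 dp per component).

rate change Δω = (-0.07388889, -0.06533333, -0.01400000)
I·α + gyro = (-0.1300, -0.1100, -0.0200)

τ = (-0.1300, -0.1100, -0.0200)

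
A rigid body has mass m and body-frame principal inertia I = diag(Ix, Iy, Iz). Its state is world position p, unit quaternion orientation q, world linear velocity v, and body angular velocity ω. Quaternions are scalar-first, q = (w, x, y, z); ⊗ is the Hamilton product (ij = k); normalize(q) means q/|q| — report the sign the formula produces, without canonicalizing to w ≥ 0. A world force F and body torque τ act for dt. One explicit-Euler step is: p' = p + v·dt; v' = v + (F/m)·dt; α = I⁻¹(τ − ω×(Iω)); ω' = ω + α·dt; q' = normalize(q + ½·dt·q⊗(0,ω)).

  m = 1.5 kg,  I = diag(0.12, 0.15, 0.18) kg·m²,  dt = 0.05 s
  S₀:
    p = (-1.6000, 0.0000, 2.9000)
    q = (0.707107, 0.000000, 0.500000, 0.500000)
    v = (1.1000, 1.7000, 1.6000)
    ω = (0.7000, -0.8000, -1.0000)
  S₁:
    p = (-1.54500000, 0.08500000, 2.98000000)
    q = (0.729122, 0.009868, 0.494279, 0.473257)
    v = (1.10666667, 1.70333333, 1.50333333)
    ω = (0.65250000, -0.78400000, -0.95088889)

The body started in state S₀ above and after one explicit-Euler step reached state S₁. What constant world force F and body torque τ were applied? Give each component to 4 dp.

velocity change Δv = (0.00666667, 0.00333333, -0.09666667)
m·(v₁−v₀)/dt = (0.2000, 0.1000, -2.9000)
ω₁ − ω₀ = (-0.04750000, 0.01600000, 0.04911111)
gyro term ω₀×Iω₀ = (0.0240, 0.0420, -0.0168)
I·α + gyro = (-0.0900, 0.0900, 0.1600)

F = (0.2000, 0.1000, -2.9000)
τ = (-0.0900, 0.0900, 0.1600)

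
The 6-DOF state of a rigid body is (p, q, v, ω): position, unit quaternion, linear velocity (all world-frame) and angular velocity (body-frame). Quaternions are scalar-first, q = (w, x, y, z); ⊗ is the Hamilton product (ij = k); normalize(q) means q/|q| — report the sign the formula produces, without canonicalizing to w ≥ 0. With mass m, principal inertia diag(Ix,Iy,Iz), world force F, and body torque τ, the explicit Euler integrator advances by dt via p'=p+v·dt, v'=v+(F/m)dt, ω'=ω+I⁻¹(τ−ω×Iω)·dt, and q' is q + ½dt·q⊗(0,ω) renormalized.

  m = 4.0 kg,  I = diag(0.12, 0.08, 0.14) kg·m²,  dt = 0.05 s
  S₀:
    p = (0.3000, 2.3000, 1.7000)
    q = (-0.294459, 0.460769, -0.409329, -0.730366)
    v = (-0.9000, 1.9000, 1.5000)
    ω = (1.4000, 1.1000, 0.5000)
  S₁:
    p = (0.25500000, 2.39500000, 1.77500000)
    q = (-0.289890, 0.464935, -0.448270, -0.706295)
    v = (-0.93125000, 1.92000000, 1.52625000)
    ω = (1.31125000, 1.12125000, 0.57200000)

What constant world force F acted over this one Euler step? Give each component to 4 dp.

F = (-2.5000, 1.6000, 2.1000)

v₁ − v₀ = (-0.03125000, 0.02000000, 0.02625000)
F = m·Δv/dt = (-2.5000, 1.6000, 2.1000)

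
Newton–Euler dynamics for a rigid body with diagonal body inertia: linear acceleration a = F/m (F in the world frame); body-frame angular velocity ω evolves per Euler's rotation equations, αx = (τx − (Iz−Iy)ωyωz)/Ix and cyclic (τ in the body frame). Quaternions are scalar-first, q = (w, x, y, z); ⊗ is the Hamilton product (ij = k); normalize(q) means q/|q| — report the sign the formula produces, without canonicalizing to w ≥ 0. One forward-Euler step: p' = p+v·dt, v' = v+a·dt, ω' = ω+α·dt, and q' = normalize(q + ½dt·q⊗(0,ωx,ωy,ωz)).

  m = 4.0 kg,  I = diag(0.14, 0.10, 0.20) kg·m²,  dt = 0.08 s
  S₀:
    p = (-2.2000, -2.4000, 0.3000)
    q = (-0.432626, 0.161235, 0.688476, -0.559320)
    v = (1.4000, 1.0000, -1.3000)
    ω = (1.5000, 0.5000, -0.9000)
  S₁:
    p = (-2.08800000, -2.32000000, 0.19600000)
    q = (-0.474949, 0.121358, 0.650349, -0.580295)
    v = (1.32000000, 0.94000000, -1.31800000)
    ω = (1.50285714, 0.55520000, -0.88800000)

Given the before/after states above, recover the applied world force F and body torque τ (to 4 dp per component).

ω₁ − ω₀ = (0.00285714, 0.05520000, 0.01200000)
ω₀×(Iω₀) = (-0.0450, 0.0810, -0.0300)
I·α + gyro = (-0.0400, 0.1500, 0.0000)
v₁ − v₀ = (-0.08000000, -0.06000000, -0.01800000)
m·(v₁−v₀)/dt = (-4.0000, -3.0000, -0.9000)

F = (-4.0000, -3.0000, -0.9000)
τ = (-0.0400, 0.1500, 0.0000)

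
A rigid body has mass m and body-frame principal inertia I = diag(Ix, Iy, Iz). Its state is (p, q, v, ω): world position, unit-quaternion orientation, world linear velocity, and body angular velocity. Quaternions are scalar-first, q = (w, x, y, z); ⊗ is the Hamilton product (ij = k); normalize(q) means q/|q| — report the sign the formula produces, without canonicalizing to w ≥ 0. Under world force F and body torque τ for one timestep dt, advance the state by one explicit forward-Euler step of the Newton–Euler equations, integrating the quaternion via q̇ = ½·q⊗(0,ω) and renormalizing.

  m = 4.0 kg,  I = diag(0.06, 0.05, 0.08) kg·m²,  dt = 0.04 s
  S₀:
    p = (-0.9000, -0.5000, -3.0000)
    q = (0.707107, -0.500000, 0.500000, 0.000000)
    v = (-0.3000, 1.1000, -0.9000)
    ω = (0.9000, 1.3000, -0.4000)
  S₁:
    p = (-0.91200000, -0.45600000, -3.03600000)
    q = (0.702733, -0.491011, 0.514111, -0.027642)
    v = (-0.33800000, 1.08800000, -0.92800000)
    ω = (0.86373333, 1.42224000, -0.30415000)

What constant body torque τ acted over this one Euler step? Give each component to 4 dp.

rate change Δω = (-0.03626667, 0.12224000, 0.09585000)
I·α + gyro = (-0.0700, 0.1600, 0.1800)

τ = (-0.0700, 0.1600, 0.1800)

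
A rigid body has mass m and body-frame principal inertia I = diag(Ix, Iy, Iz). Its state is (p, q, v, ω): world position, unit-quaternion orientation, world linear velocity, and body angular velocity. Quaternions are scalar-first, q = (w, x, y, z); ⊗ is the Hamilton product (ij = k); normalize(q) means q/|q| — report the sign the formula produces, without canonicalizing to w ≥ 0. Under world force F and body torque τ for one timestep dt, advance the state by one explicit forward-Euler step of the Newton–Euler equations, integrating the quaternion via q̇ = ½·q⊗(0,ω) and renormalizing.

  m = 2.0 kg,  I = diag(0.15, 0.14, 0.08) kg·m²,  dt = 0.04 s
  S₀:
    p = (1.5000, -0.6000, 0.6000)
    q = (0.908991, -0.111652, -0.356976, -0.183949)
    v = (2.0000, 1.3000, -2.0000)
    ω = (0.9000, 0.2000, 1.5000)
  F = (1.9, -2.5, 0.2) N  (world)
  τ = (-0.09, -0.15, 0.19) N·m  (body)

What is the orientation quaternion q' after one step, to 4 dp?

Hamilton product q⊗(0,ω) = (0.4478055, 0.3194177, 0.1837221, 1.6624345)
q + ½dt·q⊗(0,ω), renormalized = (0.9174, -0.1052, -0.3531, -0.1506)

q' = (0.9174, -0.1052, -0.3531, -0.1506)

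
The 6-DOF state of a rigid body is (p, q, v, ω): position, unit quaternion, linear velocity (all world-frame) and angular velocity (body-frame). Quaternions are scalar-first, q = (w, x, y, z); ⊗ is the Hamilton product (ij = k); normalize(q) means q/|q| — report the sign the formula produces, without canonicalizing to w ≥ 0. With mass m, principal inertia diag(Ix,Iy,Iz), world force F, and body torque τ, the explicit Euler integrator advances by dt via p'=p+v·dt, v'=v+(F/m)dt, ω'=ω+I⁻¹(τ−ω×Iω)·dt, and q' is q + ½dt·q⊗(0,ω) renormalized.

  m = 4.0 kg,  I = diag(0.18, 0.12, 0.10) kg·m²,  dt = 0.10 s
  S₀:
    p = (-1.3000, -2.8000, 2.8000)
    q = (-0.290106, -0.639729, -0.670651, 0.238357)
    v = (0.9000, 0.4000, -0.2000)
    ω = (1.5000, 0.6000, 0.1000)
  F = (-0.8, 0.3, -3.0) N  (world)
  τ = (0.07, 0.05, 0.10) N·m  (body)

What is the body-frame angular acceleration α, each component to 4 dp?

α = (0.3956, 0.3167, 1.5400)

precession coupling ω×(Iω) = (-0.0012, 0.0120, -0.0540)
angular accel α = (0.3956, 0.3167, 1.5400)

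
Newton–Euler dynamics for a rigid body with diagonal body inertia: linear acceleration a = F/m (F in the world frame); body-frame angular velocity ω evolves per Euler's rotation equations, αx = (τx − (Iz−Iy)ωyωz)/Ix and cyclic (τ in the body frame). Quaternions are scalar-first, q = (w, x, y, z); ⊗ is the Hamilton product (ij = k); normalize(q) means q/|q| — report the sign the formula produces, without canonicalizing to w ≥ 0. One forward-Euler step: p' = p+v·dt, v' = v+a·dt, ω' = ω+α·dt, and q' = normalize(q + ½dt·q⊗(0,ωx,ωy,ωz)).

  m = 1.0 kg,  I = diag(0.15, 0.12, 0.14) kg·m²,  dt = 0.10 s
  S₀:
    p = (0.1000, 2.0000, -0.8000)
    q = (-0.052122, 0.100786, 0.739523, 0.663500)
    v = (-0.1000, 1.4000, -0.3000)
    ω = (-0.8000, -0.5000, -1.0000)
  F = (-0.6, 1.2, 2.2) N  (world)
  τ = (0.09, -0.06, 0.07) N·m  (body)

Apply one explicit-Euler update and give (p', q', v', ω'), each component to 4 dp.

p' = p + v·dt = (0.0900, 2.1400, -0.8300)
new velocity v' = (-0.1600, 1.5200, -0.0800)
(τ − ω×Iω)/I = (0.5333, -0.5667, 0.5857)
ω' = ω + α·dt = (-0.7467, -0.5567, -0.9414)
Hamilton product q⊗(0,ω) = (1.1138903, -0.3660754, -0.4039530, 0.5933474)
updated quaternion q' = (0.0036, 0.0823, 0.7176, 0.6915)

p' = (0.0900, 2.1400, -0.8300)
q' = (0.0036, 0.0823, 0.7176, 0.6915)
v' = (-0.1600, 1.5200, -0.0800)
ω' = (-0.7467, -0.5567, -0.9414)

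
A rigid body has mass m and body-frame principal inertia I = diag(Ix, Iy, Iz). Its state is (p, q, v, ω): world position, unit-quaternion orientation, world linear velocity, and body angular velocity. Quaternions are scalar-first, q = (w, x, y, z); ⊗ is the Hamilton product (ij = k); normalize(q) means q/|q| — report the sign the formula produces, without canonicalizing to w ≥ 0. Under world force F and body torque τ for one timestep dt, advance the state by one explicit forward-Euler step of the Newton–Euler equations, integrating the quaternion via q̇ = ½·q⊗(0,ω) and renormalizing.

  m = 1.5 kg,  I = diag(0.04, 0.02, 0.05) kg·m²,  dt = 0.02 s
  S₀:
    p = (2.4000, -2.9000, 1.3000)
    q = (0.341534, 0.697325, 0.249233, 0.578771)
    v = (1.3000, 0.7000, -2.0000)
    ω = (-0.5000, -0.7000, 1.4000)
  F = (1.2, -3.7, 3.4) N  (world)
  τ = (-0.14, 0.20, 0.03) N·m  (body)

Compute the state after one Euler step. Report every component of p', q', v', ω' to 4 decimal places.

angular accel α = (-2.7650, 9.6500, 0.7400)
ω' = ω + α·dt = (-0.5553, -0.5070, 1.4148)
Hamilton product q⊗(0,ω) = (-0.2871538, 0.5832989, -1.5047143, 0.1146366)
q + ½dt·q⊗(0,ω), renormalized = (0.3386, 0.7031, 0.2342, 0.5798)
a = F/m = (0.8000, -2.4667, 2.2667)
p + v·dt = (2.4260, -2.8860, 1.2600)
new velocity v' = (1.3160, 0.6507, -1.9547)

p' = (2.4260, -2.8860, 1.2600)
q' = (0.3386, 0.7031, 0.2342, 0.5798)
v' = (1.3160, 0.6507, -1.9547)
ω' = (-0.5553, -0.5070, 1.4148)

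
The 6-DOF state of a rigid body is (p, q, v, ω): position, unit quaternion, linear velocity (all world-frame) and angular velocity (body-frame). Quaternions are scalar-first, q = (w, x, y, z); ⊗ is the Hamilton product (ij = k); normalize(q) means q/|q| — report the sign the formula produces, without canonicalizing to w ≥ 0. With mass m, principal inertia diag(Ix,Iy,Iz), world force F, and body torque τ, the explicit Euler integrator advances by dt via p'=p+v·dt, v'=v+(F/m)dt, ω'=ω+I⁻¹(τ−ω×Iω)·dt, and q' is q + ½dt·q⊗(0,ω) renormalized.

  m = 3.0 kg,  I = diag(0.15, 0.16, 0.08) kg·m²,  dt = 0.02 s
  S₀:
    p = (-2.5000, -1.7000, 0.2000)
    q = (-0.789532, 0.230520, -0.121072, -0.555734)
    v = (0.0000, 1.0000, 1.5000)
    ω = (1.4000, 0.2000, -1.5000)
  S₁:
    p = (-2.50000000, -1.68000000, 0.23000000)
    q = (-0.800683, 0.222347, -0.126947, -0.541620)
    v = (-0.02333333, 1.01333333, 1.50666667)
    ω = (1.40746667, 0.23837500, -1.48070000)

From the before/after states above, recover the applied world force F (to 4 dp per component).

Δv = v₁−v₀ = (-0.02333333, 0.01333333, 0.00666667)
applied force F = (-3.5000, 2.0000, 1.0000)

F = (-3.5000, 2.0000, 1.0000)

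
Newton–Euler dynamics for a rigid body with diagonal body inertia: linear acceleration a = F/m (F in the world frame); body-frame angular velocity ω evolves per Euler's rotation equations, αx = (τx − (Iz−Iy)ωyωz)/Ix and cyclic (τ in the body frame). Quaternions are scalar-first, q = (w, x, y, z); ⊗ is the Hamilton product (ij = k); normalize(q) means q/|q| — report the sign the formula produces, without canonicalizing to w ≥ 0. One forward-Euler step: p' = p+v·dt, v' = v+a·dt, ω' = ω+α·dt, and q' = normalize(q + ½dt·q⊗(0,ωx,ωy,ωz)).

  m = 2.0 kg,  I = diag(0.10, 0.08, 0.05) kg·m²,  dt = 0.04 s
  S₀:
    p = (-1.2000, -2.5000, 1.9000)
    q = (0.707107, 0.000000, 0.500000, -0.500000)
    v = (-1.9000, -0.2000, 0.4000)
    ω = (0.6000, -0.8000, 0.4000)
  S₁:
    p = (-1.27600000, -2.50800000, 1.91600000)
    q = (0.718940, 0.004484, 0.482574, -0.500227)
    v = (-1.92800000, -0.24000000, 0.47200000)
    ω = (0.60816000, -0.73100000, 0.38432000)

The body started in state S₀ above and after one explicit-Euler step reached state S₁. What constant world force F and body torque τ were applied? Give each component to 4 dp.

v₁ − v₀ = (-0.02800000, -0.04000000, 0.07200000)
F = m·Δv/dt = (-1.4000, -2.0000, 3.6000)
rate change Δω = (0.00816000, 0.06900000, -0.01568000)
τ = I·(Δω/dt) + ω₀×(Iω₀) = (0.0300, 0.1500, -0.0100)

F = (-1.4000, -2.0000, 3.6000)
τ = (0.0300, 0.1500, -0.0100)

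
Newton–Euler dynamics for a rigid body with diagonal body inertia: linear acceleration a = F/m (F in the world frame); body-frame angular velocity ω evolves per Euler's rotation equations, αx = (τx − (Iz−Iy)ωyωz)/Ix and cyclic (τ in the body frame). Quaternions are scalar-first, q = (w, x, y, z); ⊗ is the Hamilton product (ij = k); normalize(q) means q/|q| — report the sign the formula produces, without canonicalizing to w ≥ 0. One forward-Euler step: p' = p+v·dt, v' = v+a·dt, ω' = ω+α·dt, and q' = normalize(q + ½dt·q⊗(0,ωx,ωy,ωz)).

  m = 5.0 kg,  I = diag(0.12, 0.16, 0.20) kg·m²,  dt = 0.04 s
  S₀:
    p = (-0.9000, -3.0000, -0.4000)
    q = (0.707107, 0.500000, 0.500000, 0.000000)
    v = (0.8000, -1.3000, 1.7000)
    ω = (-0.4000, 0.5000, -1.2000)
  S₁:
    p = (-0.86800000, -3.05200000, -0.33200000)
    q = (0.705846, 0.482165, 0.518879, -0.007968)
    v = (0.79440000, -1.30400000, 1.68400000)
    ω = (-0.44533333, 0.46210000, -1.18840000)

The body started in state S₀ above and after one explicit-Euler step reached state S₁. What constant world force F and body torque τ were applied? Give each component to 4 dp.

F = (-0.7000, -0.5000, -2.0000)
τ = (-0.1600, -0.1900, 0.0500)

rate change Δω = (-0.04533333, -0.03790000, 0.01160000)
precession coupling = (-0.0240, -0.0384, -0.0080)
τ = I·(Δω/dt) + ω₀×(Iω₀) = (-0.1600, -0.1900, 0.0500)
Δv = v₁−v₀ = (-0.00560000, -0.00400000, -0.01600000)
m·(v₁−v₀)/dt = (-0.7000, -0.5000, -2.0000)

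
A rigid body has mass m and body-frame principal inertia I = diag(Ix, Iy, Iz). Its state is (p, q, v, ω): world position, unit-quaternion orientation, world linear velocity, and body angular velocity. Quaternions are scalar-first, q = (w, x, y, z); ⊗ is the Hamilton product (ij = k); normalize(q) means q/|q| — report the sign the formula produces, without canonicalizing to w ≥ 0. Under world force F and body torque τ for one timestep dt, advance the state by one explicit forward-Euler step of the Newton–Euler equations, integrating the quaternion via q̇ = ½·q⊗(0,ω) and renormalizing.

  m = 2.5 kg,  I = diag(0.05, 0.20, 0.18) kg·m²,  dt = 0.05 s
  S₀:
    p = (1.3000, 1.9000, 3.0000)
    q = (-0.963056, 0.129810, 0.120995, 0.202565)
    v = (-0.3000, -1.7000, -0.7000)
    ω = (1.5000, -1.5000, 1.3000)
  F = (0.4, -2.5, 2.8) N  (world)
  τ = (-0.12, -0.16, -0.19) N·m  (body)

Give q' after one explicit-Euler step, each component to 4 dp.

q' = (-0.9681, 0.1050, 0.1602, 0.1615)

Hamilton product q⊗(0,ω) = (-0.2765570, -0.9834430, 1.5796785, -1.6281803)
q + ½dt·q⊗(0,ω), renormalized = (-0.9681, 0.1050, 0.1602, 0.1615)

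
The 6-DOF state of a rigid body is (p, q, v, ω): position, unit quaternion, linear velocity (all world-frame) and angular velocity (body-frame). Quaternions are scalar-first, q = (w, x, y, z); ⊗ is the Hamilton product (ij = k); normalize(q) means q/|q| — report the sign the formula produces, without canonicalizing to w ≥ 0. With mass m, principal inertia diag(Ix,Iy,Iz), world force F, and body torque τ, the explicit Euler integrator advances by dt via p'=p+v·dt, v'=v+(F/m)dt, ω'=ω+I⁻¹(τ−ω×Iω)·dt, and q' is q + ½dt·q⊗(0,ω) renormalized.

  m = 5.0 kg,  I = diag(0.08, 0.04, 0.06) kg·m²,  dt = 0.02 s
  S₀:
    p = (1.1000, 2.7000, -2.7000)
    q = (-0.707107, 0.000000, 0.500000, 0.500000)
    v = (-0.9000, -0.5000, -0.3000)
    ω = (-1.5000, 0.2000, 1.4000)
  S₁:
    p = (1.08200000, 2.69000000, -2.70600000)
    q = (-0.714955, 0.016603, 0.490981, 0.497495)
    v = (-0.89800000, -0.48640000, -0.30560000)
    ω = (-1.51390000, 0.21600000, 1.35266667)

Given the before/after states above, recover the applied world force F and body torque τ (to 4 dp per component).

F = (0.5000, 3.4000, -1.4000)
τ = (-0.0500, -0.0100, -0.1300)

Δv = v₁−v₀ = (0.00200000, 0.01360000, -0.00560000)
m·(v₁−v₀)/dt = (0.5000, 3.4000, -1.4000)
ω₁ − ω₀ = (-0.01390000, 0.01600000, -0.04733333)
applied torque τ = (-0.0500, -0.0100, -0.1300)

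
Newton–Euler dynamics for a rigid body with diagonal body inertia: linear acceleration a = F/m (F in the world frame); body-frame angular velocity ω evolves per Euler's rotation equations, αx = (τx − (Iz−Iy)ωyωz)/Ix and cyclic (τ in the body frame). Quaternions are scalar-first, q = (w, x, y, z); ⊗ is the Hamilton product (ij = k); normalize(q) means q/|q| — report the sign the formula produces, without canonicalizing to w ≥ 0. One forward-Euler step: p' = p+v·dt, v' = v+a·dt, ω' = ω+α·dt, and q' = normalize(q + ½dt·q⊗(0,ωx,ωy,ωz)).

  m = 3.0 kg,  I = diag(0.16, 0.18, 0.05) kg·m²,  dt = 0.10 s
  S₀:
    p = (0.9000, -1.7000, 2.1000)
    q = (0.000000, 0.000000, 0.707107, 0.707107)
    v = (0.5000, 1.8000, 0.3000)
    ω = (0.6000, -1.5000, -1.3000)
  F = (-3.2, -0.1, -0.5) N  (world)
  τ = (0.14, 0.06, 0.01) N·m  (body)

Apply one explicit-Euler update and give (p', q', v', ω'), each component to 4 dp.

precession coupling ω×(Iω) = (-0.2535, -0.0858, -0.0180)
angular accel α = (2.4594, 0.8100, 0.5600)
new body rate ω' = (0.8459, -1.4190, -1.2440)
q⊗(0,ω) = (1.9798996, 0.1414214, 0.4242642, -0.4242642)
q + ½dt·q⊗(0,ω), renormalized = (0.0985, 0.0070, 0.7244, 0.6822)
linear accel F/m = (-1.0667, -0.0333, -0.1667)
p + v·dt = (0.9500, -1.5200, 2.1300)
v' = v + a·dt = (0.3933, 1.7967, 0.2833)

p' = (0.9500, -1.5200, 2.1300)
q' = (0.0985, 0.0070, 0.7244, 0.6822)
v' = (0.3933, 1.7967, 0.2833)
ω' = (0.8459, -1.4190, -1.2440)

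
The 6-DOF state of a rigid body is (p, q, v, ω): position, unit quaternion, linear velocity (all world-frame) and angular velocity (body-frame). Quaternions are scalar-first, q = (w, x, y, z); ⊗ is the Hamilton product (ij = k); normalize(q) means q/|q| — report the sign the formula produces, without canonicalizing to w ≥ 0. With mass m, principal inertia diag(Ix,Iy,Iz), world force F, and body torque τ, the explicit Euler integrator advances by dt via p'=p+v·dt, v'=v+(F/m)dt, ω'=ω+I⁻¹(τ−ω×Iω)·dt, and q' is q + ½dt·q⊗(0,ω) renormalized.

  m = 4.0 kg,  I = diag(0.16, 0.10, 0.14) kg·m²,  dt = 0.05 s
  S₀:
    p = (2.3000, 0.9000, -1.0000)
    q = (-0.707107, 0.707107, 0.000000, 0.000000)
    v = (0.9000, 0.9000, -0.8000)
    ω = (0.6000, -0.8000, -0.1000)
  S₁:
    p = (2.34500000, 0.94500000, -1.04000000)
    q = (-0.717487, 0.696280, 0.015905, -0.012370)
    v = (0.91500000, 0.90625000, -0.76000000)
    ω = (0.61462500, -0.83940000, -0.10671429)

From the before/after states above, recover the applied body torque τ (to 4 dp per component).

τ = (0.0500, -0.0800, 0.0100)

rate change Δω = (0.01462500, -0.03940000, -0.00671429)
ω₀×(Iω₀) = (0.0032, -0.0012, 0.0288)
I·α + gyro = (0.0500, -0.0800, 0.0100)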